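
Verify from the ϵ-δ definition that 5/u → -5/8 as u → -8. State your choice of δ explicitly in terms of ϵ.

Let ϵ > 0. We seek δ > 0 such that 0 < |u + 8| < δ implies |5/u + 5/8| < ϵ.
|5/u + 5/8| = 5·|-8 − u|/(8·|u|) = 5|u + 8|/(8|u|).
Restrict δ ≤ 4. Then |u + 8| < 4 gives |u| > 4, so 8|u| > 32.
Then |5/u + 5/8| < 5|u + 8|/32, which is < ϵ when |u + 8| < (32/5)ϵ.
Take δ = min(4, (32/5)ϵ). Then 0 < |u + 8| < δ gives both |u + 8| < 4 and |u + 8| < (32/5)ϵ, so |5/u + 5/8| < ϵ.

δ = min(4, (32/5)ϵ)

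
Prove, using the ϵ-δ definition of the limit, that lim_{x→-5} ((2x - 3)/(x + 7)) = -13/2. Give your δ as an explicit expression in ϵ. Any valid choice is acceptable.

δ = min(1, (2/17)ϵ)

Suppose ϵ > 0. We want δ > 0 with 0 < |x + 5| < δ ⇒ |(2x - 3)/(x + 7) + 13/2| < ϵ.
Combining over a common denominator, (2x - 3)/(x + 7) + 13/2 = [(2x - 3)·2 − (-13)·(x + 7)] / [2·(x + 7)] = 17(x + 5) / (2(x + 7)).
So |(2x - 3)/(x + 7) + 13/2| = 17|x + 5| / (2·|x + 7|).
Require δ ≤ 1, so |x + 7| ≥ |2| − |x + 5| > 2 − 1 = 1.
Hence |(2x - 3)/(x + 7) + 13/2| < 17|x + 5|/(2·1) = (17/2)|x + 5|, which is < ϵ once |x + 5| < (2/17)ϵ.
Take δ = min(1, (2/17)ϵ). Then 0 < |x + 5| < δ forces both bounds, so |(2x - 3)/(x + 7) + 13/2| < ϵ.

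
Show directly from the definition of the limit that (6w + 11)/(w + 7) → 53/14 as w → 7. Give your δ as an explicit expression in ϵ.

δ = min(7, (98/31)ϵ)

Let ϵ > 0. We want δ > 0 with 0 < |w − 7| < δ ⇒ |(6w + 11)/(w + 7) − (53/14)| < ϵ.
Combining over a common denominator, (6w + 11)/(w + 7) − (53/14) = [(6w + 11)·14 − 53·(w + 7)] / [14·(w + 7)] = 31(w − 7) / (14(w + 7)).
So |(6w + 11)/(w + 7) − (53/14)| = 31|w − 7| / (14·|w + 7|).
Require δ ≤ 7, so |w + 7| ≥ |14| − |w − 7| > 14 − 7 = 7.
Hence |(6w + 11)/(w + 7) − (53/14)| < 31|w − 7|/(14·7) = (31/98)|w − 7|, which is < ϵ once |w − 7| < (98/31)ϵ.
Take δ = min(7, (98/31)ϵ). Then 0 < |w − 7| < δ forces both bounds, so |(6w + 11)/(w + 7) − (53/14)| < ϵ.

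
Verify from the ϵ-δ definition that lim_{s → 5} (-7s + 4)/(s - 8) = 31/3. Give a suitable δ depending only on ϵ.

Fix ϵ > 0. We want δ > 0 with 0 < |s − 5| < δ ⇒ |(-7s + 4)/(s - 8) − (31/3)| < ϵ.
Combining over a common denominator, (-7s + 4)/(s - 8) − (31/3) = [(-7s + 4)·(-3) − (-31)·(s - 8)] / [(-3)·(s - 8)] = 52(s − 5) / ((-3)(s - 8)).
So |(-7s + 4)/(s - 8) − (31/3)| = 52|s − 5| / (3·|s − 8|).
Require δ ≤ 3/2, so |s − 8| ≥ |-3| − |s − 5| > 3 − 3/2 = 3/2.
Hence |(-7s + 4)/(s - 8) − (31/3)| < 52|s − 5|/(3·(3/2)) = (104/9)|s − 5|, which is < ϵ once |s − 5| < (9/104)ϵ.
Take δ = min(3/2, (9/104)ϵ). Then 0 < |s − 5| < δ forces both bounds, so |(-7s + 4)/(s - 8) − (31/3)| < ϵ.

δ = min(3/2, (9/104)ϵ)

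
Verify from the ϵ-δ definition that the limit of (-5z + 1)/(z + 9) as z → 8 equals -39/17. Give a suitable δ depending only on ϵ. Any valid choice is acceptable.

Fix ϵ > 0. We want δ > 0 with 0 < |z − 8| < δ ⇒ |(-5z + 1)/(z + 9) + 39/17| < ϵ.
Combining over a common denominator, (-5z + 1)/(z + 9) + 39/17 = [(-5z + 1)·17 − (-39)·(z + 9)] / [17·(z + 9)] = -46(z − 8) / (17(z + 9)).
So |(-5z + 1)/(z + 9) + 39/17| = 46|z − 8| / (17·|z + 9|).
Restrict δ ≤ 17/2. Then |z − 8| < 17/2 gives |z + 9| = |(z − 8) + 17| ≥ 17 − 17/2 = 17/2.
Hence |(-5z + 1)/(z + 9) + 39/17| < 46|z − 8|/(17·(17/2)) = (92/289)|z − 8|, which is < ϵ once |z − 8| < (289/92)ϵ.
Take δ = min(17/2, (289/92)ϵ). Then 0 < |z − 8| < δ forces both bounds, so |(-5z + 1)/(z + 9) + 39/17| < ϵ.

δ = min(17/2, (289/92)ϵ)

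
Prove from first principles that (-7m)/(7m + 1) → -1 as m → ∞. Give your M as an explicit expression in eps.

Let eps > 0 be given. For m ≥ 1, |(-7m)/(7m + 1) + 1| = |7|/(7(7m + 1)) = 7/(7(7m + 1)).
Since 7m + 1 ≥ 7m for m ≥ 1, this is ≤ 7/(7·7m) = (1/7)/m.
So |(-7m)/(7m + 1) + 1| < eps whenever m > (1/7)/eps.
Take M = (1/7)/eps. If m > M then |(-7m)/(7m + 1) + 1| ≤ (1/7)/m < eps.

M = (1/7)/eps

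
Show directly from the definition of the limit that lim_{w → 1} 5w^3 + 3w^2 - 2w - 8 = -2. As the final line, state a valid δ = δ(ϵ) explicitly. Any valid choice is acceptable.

δ = min(1, ϵ/42)

Let ϵ > 0. We want δ > 0 such that 0 < |w − 1| < δ implies |(5w^3 + 3w^2 - 2w - 8) + 2| < ϵ.
(5w^3 + 3w^2 - 2w - 8) + 2 = 5w^3 + 3w^2 - 2w - 6 = (w − 1)(5w^2 + 8w + 6).
So |(5w^3 + 3w^2 - 2w - 8) + 2| = |w − 1|·|5w^2 + 8w + 6|.
Assume first that |w − 1| < 1, so |w| < 2. Then |5w^2 + 8w + 6| ≤ 5·2^2 + 8·2 + 6 = 42.
Hence |(5w^3 + 3w^2 - 2w - 8) + 2| ≤ 42|w − 1| < ϵ provided |w − 1| < ϵ/42.
Take δ = min(1, ϵ/42). Then 0 < |w − 1| < δ gives both |w − 1| < 1 and |w − 1| < ϵ/42, so |(5w^3 + 3w^2 - 2w - 8) + 2| < ϵ.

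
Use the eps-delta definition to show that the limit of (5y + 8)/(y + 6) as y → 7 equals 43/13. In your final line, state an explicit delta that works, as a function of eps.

delta = min(13/2, (169/44)eps)

Let eps > 0 be given. We want delta > 0 with 0 < |y − 7| < delta ⇒ |(5y + 8)/(y + 6) − (43/13)| < eps.
Combining over a common denominator, (5y + 8)/(y + 6) − (43/13) = [(5y + 8)·13 − 43·(y + 6)] / [13·(y + 6)] = 22(y − 7) / (13(y + 6)).
So |(5y + 8)/(y + 6) − (43/13)| = 22|y − 7| / (13·|y + 6|).
Require delta ≤ 13/2, so |y + 6| ≥ |13| − |y − 7| > 13 − 13/2 = 13/2.
Hence |(5y + 8)/(y + 6) − (43/13)| < 22|y − 7|/(13·(13/2)) = (44/169)|y − 7|, which is < eps once |y − 7| < (169/44)eps.
Take delta = min(13/2, (169/44)eps). Then 0 < |y − 7| < delta forces both bounds, so |(5y + 8)/(y + 6) − (43/13)| < eps.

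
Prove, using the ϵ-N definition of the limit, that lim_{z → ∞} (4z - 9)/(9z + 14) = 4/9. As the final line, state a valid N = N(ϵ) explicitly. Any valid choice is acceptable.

N = (137/81)/ϵ

Let ϵ > 0. We seek N > 0 such that z > N implies |(4z - 9)/(9z + 14) − (4/9)| < ϵ.
(4z - 9)/(9z + 14) − (4/9) = (9(4z - 9) − 4(9z + 14)) / (9(9z + 14)) = -137/(9(9z + 14)).
For z > 0 we have 9z + 14 > 9z, so |(4z - 9)/(9z + 14) − (4/9)| = 137/(9(9z + 14)) < 137/(9·9z) = (137/81)/z.
Thus |(4z - 9)/(9z + 14) − (4/9)| < ϵ whenever z > (137/81)/ϵ.
Take N = (137/81)/ϵ. If z > N then |(4z - 9)/(9z + 14) − (4/9)| < (137/81)/z < ϵ.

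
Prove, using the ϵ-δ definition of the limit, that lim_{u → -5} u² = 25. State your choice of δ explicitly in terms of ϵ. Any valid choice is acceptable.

δ = min(1, ϵ/11)

Let ϵ > 0. We seek δ > 0 with 0 < |u + 5| < δ ⇒ |u² − 25| < ϵ.
Factor: u² − 25 = (u + 5)(u - 5), so |u² − 25| = |u + 5|·|u - 5|.
Restrict δ ≤ 1. Then |u + 5| < 1 gives |u| < 6, so by the triangle inequality |u - 5| ≤ 6 + 5 = 11.
Hence |u² − 25| ≤ 11|u + 5|, which is < ϵ once |u + 5| < ϵ/11.
Take δ = min(1, ϵ/11). If 0 < |u + 5| < δ then both bounds hold and |u² − 25| ≤ 11|u + 5| < 11·(ϵ/11) = ϵ.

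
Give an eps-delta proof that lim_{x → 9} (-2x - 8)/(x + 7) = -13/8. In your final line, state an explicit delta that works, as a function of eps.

Fix eps > 0. We want delta > 0 with 0 < |x − 9| < delta ⇒ |(-2x - 8)/(x + 7) + 13/8| < eps.
Combining over a common denominator, (-2x - 8)/(x + 7) + 13/8 = [(-2x - 8)·16 − (-26)·(x + 7)] / [16·(x + 7)] = -6(x − 9) / (16(x + 7)).
So |(-2x - 8)/(x + 7) + 13/8| = 6|x − 9| / (16·|x + 7|).
Require delta ≤ 8, so |x + 7| ≥ |16| − |x − 9| > 16 − 8 = 8.
Hence |(-2x - 8)/(x + 7) + 13/8| < 6|x − 9|/(16·8) = (3/64)|x − 9|, which is < eps once |x − 9| < (64/3)eps.
Take delta = min(8, (64/3)eps). Then 0 < |x − 9| < delta forces both bounds, so |(-2x - 8)/(x + 7) + 13/8| < eps.

delta = min(8, (64/3)eps)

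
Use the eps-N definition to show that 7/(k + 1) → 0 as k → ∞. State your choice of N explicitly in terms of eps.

Suppose eps > 0. For k ≥ 1, |7/(k + 1) − 0| = 7/(k + 1) ≤ 7/k.
We need 7/k < eps, i.e. k > 7/eps.
Take N = 7/eps. If k > N then |7/(k + 1)| ≤ 7/k < eps.

N = 7/eps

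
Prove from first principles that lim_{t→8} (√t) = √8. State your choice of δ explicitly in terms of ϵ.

Fix ϵ > 0. We want δ > 0 such that 0 < |t − 8| < δ implies |√t − √8| < ϵ.
Rationalise: √t − √8 = (t − 8)/(√t + √8), so |√t − √8| = |t − 8|/(√t + √8).
Restrict δ ≤ 8 so that |t − 8| < 8 forces t > 0, and then √t + √8 > √8.
Hence |√t − √8| < |t − 8|/√8, which is < ϵ once |t − 8| < √8·ϵ.
Take δ = min(8, √8·ϵ). If 0 < |t − 8| < δ then t > 0 and |√t − √8| < |t − 8|/√8 < ϵ.

δ = min(8, √8·ϵ)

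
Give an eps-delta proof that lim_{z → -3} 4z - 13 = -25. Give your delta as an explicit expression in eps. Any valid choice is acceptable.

Let eps > 0 be given. We need delta > 0 so that 0 < |z + 3| < delta implies |(4z - 13) + 25| < eps.
Since (4z - 13) + 25 = 4(z + 3), we have |(4z - 13) + 25| = 4|z + 3|.
So 4|z + 3| < eps exactly when |z + 3| < eps/4.
Choosing delta = eps/4 gives |(4z - 13) + 25| = 4|z + 3| < eps whenever |z + 3| < delta.

delta = eps/4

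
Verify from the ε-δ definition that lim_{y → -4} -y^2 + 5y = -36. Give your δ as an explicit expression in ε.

δ = min(1, ε/14)

Fix ε > 0. We want δ > 0 such that 0 < |y + 4| < δ implies |(-y^2 + 5y) + 36| < ε.
(-y^2 + 5y) + 36 = -y^2 + 5y + 36 = (y + 4)(-y + 9).
So |(-y^2 + 5y) + 36| = |y + 4|·|-y + 9|.
Require δ ≤ 1. Then |y + 4| < 1 gives |y| < 5, and by the triangle inequality |-y + 9| ≤ 5 + 9 = 14.
Hence |(-y^2 + 5y) + 36| ≤ 14|y + 4| < ε provided |y + 4| < ε/14.
Choosing δ = min(1, ε/14) ensures both conditions, hence |(-y^2 + 5y) + 36| < ε.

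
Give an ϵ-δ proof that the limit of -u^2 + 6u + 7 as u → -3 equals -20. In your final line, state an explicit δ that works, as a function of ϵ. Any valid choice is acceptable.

Fix ϵ > 0. We want δ > 0 such that 0 < |u + 3| < δ implies |(-u^2 + 6u + 7) + 20| < ϵ.
(-u^2 + 6u + 7) + 20 = -u^2 + 6u + 27 = (u + 3)(-u + 9).
So |(-u^2 + 6u + 7) + 20| = |u + 3|·|-u + 9|.
Require δ ≤ 1. Then |u + 3| < 1 gives |u| < 4, and by the triangle inequality |-u + 9| ≤ 4 + 9 = 13.
Hence |(-u^2 + 6u + 7) + 20| ≤ 13|u + 3| < ϵ provided |u + 3| < ϵ/13.
Choosing δ = min(1, ϵ/13) ensures both conditions, hence |(-u^2 + 6u + 7) + 20| < ϵ.

δ = min(1, ϵ/13)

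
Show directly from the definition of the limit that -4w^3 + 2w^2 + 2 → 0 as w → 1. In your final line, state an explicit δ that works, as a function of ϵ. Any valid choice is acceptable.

δ = min(2, ϵ/44)

Fix ϵ > 0. We want δ > 0 such that 0 < |w − 1| < δ implies |(-4w^3 + 2w^2 + 2)| < ϵ.
(-4w^3 + 2w^2 + 2) = -4w^3 + 2w^2 + 2 = (w − 1)(-4w^2 - 2w - 2).
So |(-4w^3 + 2w^2 + 2)| = |w − 1|·|-4w^2 - 2w - 2|.
Require δ ≤ 2. Then |w − 1| < 2 gives |w| < 3, and by the triangle inequality |-4w^2 - 2w - 2| ≤ 4·3^2 + 2·3 + 2 = 44.
Hence |(-4w^3 + 2w^2 + 2)| ≤ 44|w − 1| < ϵ provided |w − 1| < ϵ/44.
Take δ = min(2, ϵ/44). Then 0 < |w − 1| < δ gives both |w − 1| < 2 and |w − 1| < ϵ/44, so |(-4w^3 + 2w^2 + 2)| < ϵ.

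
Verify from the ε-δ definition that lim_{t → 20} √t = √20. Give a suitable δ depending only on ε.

Let ε > 0. We want δ > 0 such that 0 < |t − 20| < δ implies |√t − √20| < ε.
Rationalise: √t − √20 = (t − 20)/(√t + √20), so |√t − √20| = |t − 20|/(√t + √20).
Restrict δ ≤ 20 so that |t − 20| < 20 forces t > 0, and then √t + √20 > √20.
Hence |√t − √20| < |t − 20|/√20, which is < ε once |t − 20| < √20·ε.
Take δ = min(20, √20·ε). If 0 < |t − 20| < δ then t > 0 and |√t − √20| < |t − 20|/√20 < ε.

δ = min(20, √20·ε)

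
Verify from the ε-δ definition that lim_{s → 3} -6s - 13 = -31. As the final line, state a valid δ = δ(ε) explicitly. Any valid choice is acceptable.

Suppose ε > 0. We need δ > 0 so that 0 < |s − 3| < δ implies |(-6s - 13) + 31| < ε.
Since (-6s - 13) + 31 = -6(s − 3), we have |(-6s - 13) + 31| = 6|s − 3|.
So 6|s − 3| < ε exactly when |s − 3| < ε/6.
Choosing δ = ε/6 gives |(-6s - 13) + 31| = 6|s − 3| < ε whenever |s − 3| < δ.

δ = ε/6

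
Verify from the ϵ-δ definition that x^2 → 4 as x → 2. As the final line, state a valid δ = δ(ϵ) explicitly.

Let ϵ > 0 be given. We seek δ > 0 with 0 < |x − 2| < δ ⇒ |x^2 − 4| < ϵ.
Factor: x^2 − 4 = (x − 2)(x + 2), so |x^2 − 4| = |x − 2|·|x + 2|.
Impose δ ≤ 1 so that |x| < 3; then |x + 2| ≤ 5.
Hence |x^2 − 4| ≤ 5|x − 2|, which is < ϵ once |x − 2| < ϵ/5.
Take δ = min(1, ϵ/5). If 0 < |x − 2| < δ then both bounds hold and |x^2 − 4| ≤ 5|x − 2| < 5·(ϵ/5) = ϵ.

δ = min(1, ϵ/5)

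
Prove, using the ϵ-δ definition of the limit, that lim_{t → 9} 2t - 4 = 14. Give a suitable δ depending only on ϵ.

δ = ϵ/2

Suppose ϵ > 0. We need δ > 0 so that 0 < |t − 9| < δ implies |(2t - 4) − 14| < ϵ.
|(2t - 4) − 14| = |2t - 18| = 2|t − 9|.
Thus it suffices that |t − 9| < ϵ/2.
Choosing δ = ϵ/2 gives |(2t - 4) − 14| = 2|t − 9| < ϵ whenever |t − 9| < δ.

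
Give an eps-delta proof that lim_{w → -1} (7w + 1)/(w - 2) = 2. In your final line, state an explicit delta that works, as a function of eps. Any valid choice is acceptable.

Suppose eps > 0. We want delta > 0 with 0 < |w + 1| < delta ⇒ |(7w + 1)/(w - 2) − 2| < eps.
Combining over a common denominator, (7w + 1)/(w - 2) − 2 = [(7w + 1)·(-3) − (-6)·(w - 2)] / [(-3)·(w - 2)] = -15(w + 1) / ((-3)(w - 2)).
So |(7w + 1)/(w - 2) − 2| = 15|w + 1| / (3·|w − 2|).
Require delta ≤ 3/2, so |w − 2| ≥ |-3| − |w + 1| > 3 − 3/2 = 3/2.
Hence |(7w + 1)/(w - 2) − 2| < 15|w + 1|/(3·(3/2)) = (10/3)|w + 1|, which is < eps once |w + 1| < (3/10)eps.
Take delta = min(3/2, (3/10)eps). Then 0 < |w + 1| < delta forces both bounds, so |(7w + 1)/(w - 2) − 2| < eps.

delta = min(3/2, (3/10)eps)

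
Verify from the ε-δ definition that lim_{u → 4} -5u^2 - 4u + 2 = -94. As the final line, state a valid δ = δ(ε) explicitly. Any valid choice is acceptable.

δ = min(1, ε/49)

Fix ε > 0. We want δ > 0 such that 0 < |u − 4| < δ implies |(-5u^2 - 4u + 2) + 94| < ε.
(-5u^2 - 4u + 2) + 94 = -5u^2 - 4u + 96 = (u − 4)(-5u - 24).
So |(-5u^2 - 4u + 2) + 94| = |u − 4|·|-5u - 24|.
Require δ ≤ 1. Then |u − 4| < 1 gives |u| < 5, and by the triangle inequality |-5u - 24| ≤ 5·5 + 24 = 49.
Hence |(-5u^2 - 4u + 2) + 94| ≤ 49|u − 4| < ε provided |u − 4| < ε/49.
Take δ = min(1, ε/49). Then 0 < |u − 4| < δ gives both |u − 4| < 1 and |u − 4| < ε/49, so |(-5u^2 - 4u + 2) + 94| < ε.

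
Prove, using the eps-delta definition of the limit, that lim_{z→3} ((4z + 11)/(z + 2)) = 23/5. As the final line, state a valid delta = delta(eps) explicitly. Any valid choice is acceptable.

delta = min(5/2, (25/6)eps)

Suppose eps > 0. We want delta > 0 with 0 < |z − 3| < delta ⇒ |(4z + 11)/(z + 2) − (23/5)| < eps.
Combining over a common denominator, (4z + 11)/(z + 2) − (23/5) = [(4z + 11)·5 − 23·(z + 2)] / [5·(z + 2)] = -3(z − 3) / (5(z + 2)).
So |(4z + 11)/(z + 2) − (23/5)| = 3|z − 3| / (5·|z + 2|).
Restrict delta ≤ 5/2. Then |z − 3| < 5/2 gives |z + 2| = |(z − 3) + 5| ≥ 5 − 5/2 = 5/2.
Hence |(4z + 11)/(z + 2) − (23/5)| < 3|z − 3|/(5·(5/2)) = (6/25)|z − 3|, which is < eps once |z − 3| < (25/6)eps.
Take delta = min(5/2, (25/6)eps). Then 0 < |z − 3| < delta forces both bounds, so |(4z + 11)/(z + 2) − (23/5)| < eps.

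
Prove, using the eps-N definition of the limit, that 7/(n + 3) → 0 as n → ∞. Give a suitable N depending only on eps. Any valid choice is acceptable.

N = 7/eps

Let eps > 0 be given. For n ≥ 1, |7/(n + 3) − 0| = 7/(n + 3) ≤ 7/n.
We need 7/n < eps, i.e. n > 7/eps.
Take N = 7/eps. If n > N then |7/(n + 3)| ≤ 7/n < eps.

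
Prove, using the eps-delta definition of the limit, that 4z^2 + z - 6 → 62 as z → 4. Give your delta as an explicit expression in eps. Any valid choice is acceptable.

delta = min(1, eps/37)

Fix eps > 0. We want delta > 0 such that 0 < |z − 4| < delta implies |(4z^2 + z - 6) − 62| < eps.
(4z^2 + z - 6) − 62 = 4z^2 + z - 68 = (z − 4)(4z + 17).
So |(4z^2 + z - 6) − 62| = |z − 4|·|4z + 17|.
Require delta ≤ 1. Then |z − 4| < 1 gives |z| < 5, and by the triangle inequality |4z + 17| ≤ 4·5 + 17 = 37.
Hence |(4z^2 + z - 6) − 62| ≤ 37|z − 4| < eps provided |z − 4| < eps/37.
Choosing delta = min(1, eps/37) ensures both conditions, hence |(4z^2 + z - 6) − 62| < eps.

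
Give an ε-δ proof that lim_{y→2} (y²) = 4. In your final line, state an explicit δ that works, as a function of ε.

Suppose ε > 0. We seek δ > 0 with 0 < |y − 2| < δ ⇒ |y² − 4| < ε.
Factor: y² − 4 = (y − 2)(y + 2), so |y² − 4| = |y − 2|·|y + 2|.
Impose δ ≤ 1 so that |y| < 3; then |y + 2| ≤ 5.
Hence |y² − 4| ≤ 5|y − 2|, which is < ε once |y − 2| < ε/5.
Take δ = min(1, ε/5). If 0 < |y − 2| < δ then both bounds hold and |y² − 4| ≤ 5|y − 2| < 5·(ε/5) = ε.

δ = min(1, ε/5)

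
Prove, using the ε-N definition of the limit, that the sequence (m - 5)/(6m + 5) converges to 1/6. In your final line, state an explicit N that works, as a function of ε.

N = (35/36)/ε

Fix ε > 0. For m ≥ 1, |(m - 5)/(6m + 5) − (1/6)| = |-35|/(6(6m + 5)) = 35/(6(6m + 5)).
Since 6m + 5 ≥ 6m for m ≥ 1, this is ≤ 35/(6·6m) = (35/36)/m.
So |(m - 5)/(6m + 5) − (1/6)| < ε whenever m > (35/36)/ε.
Take N = (35/36)/ε. If m > N then |(m - 5)/(6m + 5) − (1/6)| ≤ (35/36)/m < ε.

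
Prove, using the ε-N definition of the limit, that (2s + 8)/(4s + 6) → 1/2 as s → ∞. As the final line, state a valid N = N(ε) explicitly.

N = (5/4)/ε

Suppose ε > 0. We seek N > 0 such that s > N implies |(2s + 8)/(4s + 6) − (1/2)| < ε.
(2s + 8)/(4s + 6) − (1/2) = (4(2s + 8) − 2(4s + 6)) / (4(4s + 6)) = 20/(4(4s + 6)).
For s > 0 we have 4s + 6 > 4s, so |(2s + 8)/(4s + 6) − (1/2)| = 20/(4(4s + 6)) < 20/(4·4s) = (5/4)/s.
Thus |(2s + 8)/(4s + 6) − (1/2)| < ε whenever s > (5/4)/ε.
Take N = (5/4)/ε. If s > N then |(2s + 8)/(4s + 6) − (1/2)| < (5/4)/s < ε.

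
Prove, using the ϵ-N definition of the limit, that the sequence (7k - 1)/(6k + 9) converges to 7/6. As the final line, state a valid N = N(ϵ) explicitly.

N = (23/12)/ϵ

Let ϵ > 0. For k ≥ 1, |(7k - 1)/(6k + 9) − (7/6)| = |-69|/(6(6k + 9)) = 69/(6(6k + 9)).
Since 6k + 9 ≥ 6k for k ≥ 1, this is ≤ 69/(6·6k) = (23/12)/k.
So |(7k - 1)/(6k + 9) − (7/6)| < ϵ whenever k > (23/12)/ϵ.
Take N = (23/12)/ϵ. If k > N then |(7k - 1)/(6k + 9) − (7/6)| ≤ (23/12)/k < ϵ.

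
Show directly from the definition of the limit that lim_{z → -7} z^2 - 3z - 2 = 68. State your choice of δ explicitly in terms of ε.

δ = min(1, ε/18)

Fix ε > 0. We want δ > 0 such that 0 < |z + 7| < δ implies |(z^2 - 3z - 2) − 68| < ε.
(z^2 - 3z - 2) − 68 = z^2 - 3z - 70 = (z + 7)(z - 10).
So |(z^2 - 3z - 2) − 68| = |z + 7|·|z - 10|.
Assume first that |z + 7| < 1, so |z| < 8. Then |z - 10| ≤ 8 + 10 = 18.
Hence |(z^2 - 3z - 2) − 68| ≤ 18|z + 7| < ε provided |z + 7| < ε/18.
Choosing δ = min(1, ε/18) ensures both conditions, hence |(z^2 - 3z - 2) − 68| < ε.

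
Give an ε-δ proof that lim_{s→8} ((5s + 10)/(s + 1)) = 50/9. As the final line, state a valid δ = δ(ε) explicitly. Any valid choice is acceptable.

δ = min(9/2, (81/10)ε)

Suppose ε > 0. We want δ > 0 with 0 < |s − 8| < δ ⇒ |(5s + 10)/(s + 1) − (50/9)| < ε.
Combining over a common denominator, (5s + 10)/(s + 1) − (50/9) = [(5s + 10)·9 − 50·(s + 1)] / [9·(s + 1)] = -5(s − 8) / (9(s + 1)).
So |(5s + 10)/(s + 1) − (50/9)| = 5|s − 8| / (9·|s + 1|).
Restrict δ ≤ 9/2. Then |s − 8| < 9/2 gives |s + 1| = |(s − 8) + 9| ≥ 9 − 9/2 = 9/2.
Hence |(5s + 10)/(s + 1) − (50/9)| < 5|s − 8|/(9·(9/2)) = (10/81)|s − 8|, which is < ε once |s − 8| < (81/10)ε.
Take δ = min(9/2, (81/10)ε). Then 0 < |s − 8| < δ forces both bounds, so |(5s + 10)/(s + 1) − (50/9)| < ε.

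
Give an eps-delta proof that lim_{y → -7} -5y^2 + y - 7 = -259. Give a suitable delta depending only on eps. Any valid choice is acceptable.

Let eps > 0. We want delta > 0 such that 0 < |y + 7| < delta implies |(-5y^2 + y - 7) + 259| < eps.
(-5y^2 + y - 7) + 259 = -5y^2 + y + 252 = (y + 7)(-5y + 36).
So |(-5y^2 + y - 7) + 259| = |y + 7|·|-5y + 36|.
Require delta ≤ 1. Then |y + 7| < 1 gives |y| < 8, and by the triangle inequality |-5y + 36| ≤ 5·8 + 36 = 76.
Hence |(-5y^2 + y - 7) + 259| ≤ 76|y + 7| < eps provided |y + 7| < eps/76.
Take delta = min(1, eps/76). Then 0 < |y + 7| < delta gives both |y + 7| < 1 and |y + 7| < eps/76, so |(-5y^2 + y - 7) + 259| < eps.

delta = min(1, eps/76)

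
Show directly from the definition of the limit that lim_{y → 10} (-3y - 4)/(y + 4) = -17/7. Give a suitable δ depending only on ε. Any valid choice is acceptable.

Let ε > 0 be given. We want δ > 0 with 0 < |y − 10| < δ ⇒ |(-3y - 4)/(y + 4) + 17/7| < ε.
Combining over a common denominator, (-3y - 4)/(y + 4) + 17/7 = [(-3y - 4)·14 − (-34)·(y + 4)] / [14·(y + 4)] = -8(y − 10) / (14(y + 4)).
So |(-3y - 4)/(y + 4) + 17/7| = 8|y − 10| / (14·|y + 4|).
Require δ ≤ 7, so |y + 4| ≥ |14| − |y − 10| > 14 − 7 = 7.
Hence |(-3y - 4)/(y + 4) + 17/7| < 8|y − 10|/(14·7) = (4/49)|y − 10|, which is < ε once |y − 10| < (49/4)ε.
Take δ = min(7, (49/4)ε). Then 0 < |y − 10| < δ forces both bounds, so |(-3y - 4)/(y + 4) + 17/7| < ε.

δ = min(7, (49/4)ε)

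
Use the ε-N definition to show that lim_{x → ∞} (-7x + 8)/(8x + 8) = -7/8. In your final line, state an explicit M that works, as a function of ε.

Fix ε > 0. We seek M > 0 such that x > M implies |(-7x + 8)/(8x + 8) + 7/8| < ε.
(-7x + 8)/(8x + 8) + 7/8 = (8(-7x + 8) − (-7)(8x + 8)) / (8(8x + 8)) = 120/(8(8x + 8)).
For x > 0 we have 8x + 8 > 8x, so |(-7x + 8)/(8x + 8) + 7/8| = 120/(8(8x + 8)) < 120/(8·8x) = (15/8)/x.
Thus |(-7x + 8)/(8x + 8) + 7/8| < ε whenever x > (15/8)/ε.
Take M = (15/8)/ε. If x > M then |(-7x + 8)/(8x + 8) + 7/8| < (15/8)/x < ε.

M = (15/8)/ε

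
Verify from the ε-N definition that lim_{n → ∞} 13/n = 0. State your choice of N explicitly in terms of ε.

Fix ε > 0. For n ≥ 1, |13/n − 0| = 13/(n) ≤ 13/n.
We need 13/n < ε, i.e. n > 13/ε.
Take N = 13/ε. If n > N then |13/n| ≤ 13/n < ε.

N = 13/ε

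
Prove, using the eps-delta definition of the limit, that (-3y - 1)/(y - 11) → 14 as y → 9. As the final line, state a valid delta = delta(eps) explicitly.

Fix eps > 0. We want delta > 0 with 0 < |y − 9| < delta ⇒ |(-3y - 1)/(y - 11) − 14| < eps.
Combining over a common denominator, (-3y - 1)/(y - 11) − 14 = [(-3y - 1)·(-2) − (-28)·(y - 11)] / [(-2)·(y - 11)] = 34(y − 9) / ((-2)(y - 11)).
So |(-3y - 1)/(y - 11) − 14| = 34|y − 9| / (2·|y − 11|).
Restrict delta ≤ 1. Then |y − 9| < 1 gives |y − 11| = |(y − 9) + (-2)| ≥ 2 − 1 = 1.
Hence |(-3y - 1)/(y - 11) − 14| < 34|y − 9|/(2·1) = 17|y − 9|, which is < eps once |y − 9| < (1/17)eps.
Take delta = min(1, (1/17)eps). Then 0 < |y − 9| < delta forces both bounds, so |(-3y - 1)/(y - 11) − 14| < eps.

delta = min(1, (1/17)eps)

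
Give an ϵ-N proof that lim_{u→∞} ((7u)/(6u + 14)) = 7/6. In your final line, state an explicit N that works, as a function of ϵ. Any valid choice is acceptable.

N = (49/18)/ϵ

Suppose ϵ > 0. We seek N > 0 such that u > N implies |(7u)/(6u + 14) − (7/6)| < ϵ.
(7u)/(6u + 14) − (7/6) = (6(7u) − 7(6u + 14)) / (6(6u + 14)) = -98/(6(6u + 14)).
For u > 0 we have 6u + 14 > 6u, so |(7u)/(6u + 14) − (7/6)| = 98/(6(6u + 14)) < 98/(6·6u) = (49/18)/u.
Thus |(7u)/(6u + 14) − (7/6)| < ϵ whenever u > (49/18)/ϵ.
Take N = (49/18)/ϵ. If u > N then |(7u)/(6u + 14) − (7/6)| < (49/18)/u < ϵ.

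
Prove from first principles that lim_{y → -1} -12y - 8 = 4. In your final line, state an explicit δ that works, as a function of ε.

δ = ε/12

Fix ε > 0. We need δ > 0 so that 0 < |y + 1| < δ implies |(-12y - 8) − 4| < ε.
Since (-12y - 8) − 4 = -12(y + 1), we have |(-12y - 8) − 4| = 12|y + 1|.
So 12|y + 1| < ε exactly when |y + 1| < ε/12.
Choosing δ = ε/12 gives |(-12y - 8) − 4| = 12|y + 1| < ε whenever |y + 1| < δ.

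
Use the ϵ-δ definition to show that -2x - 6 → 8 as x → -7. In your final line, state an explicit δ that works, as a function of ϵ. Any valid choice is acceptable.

Let ϵ > 0 be given. We need δ > 0 so that 0 < |x + 7| < δ implies |(-2x - 6) − 8| < ϵ.
|(-2x - 6) − 8| = |-2x - 14| = 2|x + 7|.
Thus it suffices that |x + 7| < ϵ/2.
Take δ = ϵ/2. If 0 < |x + 7| < δ then |(-2x - 6) − 8| = 2|x + 7| < 2·(ϵ/2) = ϵ.

δ = ϵ/2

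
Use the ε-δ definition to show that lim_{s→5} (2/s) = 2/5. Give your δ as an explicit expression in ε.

δ = min(5/2, (25/4)ε)

Suppose ε > 0. We seek δ > 0 such that 0 < |s − 5| < δ implies |2/s − (2/5)| < ε.
|2/s − (2/5)| = 2·|5 − s|/(5·|s|) = 2|s − 5|/(5|s|).
Require δ ≤ 5/2 so that |s| > 5 − 5/2 = 5/2, hence 5|s| > 25/2.
Then |2/s − (2/5)| < 2|s − 5|/(25/2), which is < ε when |s − 5| < (25/4)ε.
Take δ = min(5/2, (25/4)ε). Then 0 < |s − 5| < δ gives both |s − 5| < 5/2 and |s − 5| < (25/4)ε, so |2/s − (2/5)| < ε.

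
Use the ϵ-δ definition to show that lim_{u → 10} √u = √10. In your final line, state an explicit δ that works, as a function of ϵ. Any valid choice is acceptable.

Suppose ϵ > 0. We want δ > 0 such that 0 < |u − 10| < δ implies |√u − √10| < ϵ.
Multiplying by the conjugate, |√u − √10| = |u − 10|/(√u + √10).
Restrict δ ≤ 10 so that |u − 10| < 10 forces u > 0, and then √u + √10 > √10.
Hence |√u − √10| < |u − 10|/√10, which is < ϵ once |u − 10| < √10·ϵ.
Take δ = min(10, √10·ϵ). If 0 < |u − 10| < δ then u > 0 and |√u − √10| < |u − 10|/√10 < ϵ.

δ = min(10, √10·ϵ)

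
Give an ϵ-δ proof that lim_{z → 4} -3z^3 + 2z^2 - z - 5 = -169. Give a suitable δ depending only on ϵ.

δ = min(1, ϵ/166)

Let ϵ > 0 be given. We want δ > 0 such that 0 < |z − 4| < δ implies |(-3z^3 + 2z^2 - z - 5) + 169| < ϵ.
(-3z^3 + 2z^2 - z - 5) + 169 = -3z^3 + 2z^2 - z + 164 = (z − 4)(-3z^2 - 10z - 41).
So |(-3z^3 + 2z^2 - z - 5) + 169| = |z − 4|·|-3z^2 - 10z - 41|.
Assume first that |z − 4| < 1, so |z| < 5. Then |-3z^2 - 10z - 41| ≤ 3·5^2 + 10·5 + 41 = 166.
Hence |(-3z^3 + 2z^2 - z - 5) + 169| ≤ 166|z − 4| < ϵ provided |z − 4| < ϵ/166.
Choosing δ = min(1, ϵ/166) ensures both conditions, hence |(-3z^3 + 2z^2 - z - 5) + 169| < ϵ.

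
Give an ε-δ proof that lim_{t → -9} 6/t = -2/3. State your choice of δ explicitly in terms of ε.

δ = min(9/2, (27/4)ε)

Suppose ε > 0. We seek δ > 0 such that 0 < |t + 9| < δ implies |6/t + 2/3| < ε.
|6/t + 2/3| = 6·|-9 − t|/(9·|t|) = 6|t + 9|/(9|t|).
Require δ ≤ 9/2 so that |t| > 9 − 9/2 = 9/2, hence 9|t| > 81/2.
Then |6/t + 2/3| < 6|t + 9|/(81/2), which is < ε when |t + 9| < (27/4)ε.
Take δ = min(9/2, (27/4)ε). Then 0 < |t + 9| < δ gives both |t + 9| < 9/2 and |t + 9| < (27/4)ε, so |6/t + 2/3| < ε.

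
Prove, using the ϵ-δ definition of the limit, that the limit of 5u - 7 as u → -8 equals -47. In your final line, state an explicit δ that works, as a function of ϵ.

δ = ϵ/5

Suppose ϵ > 0. We need δ > 0 so that 0 < |u + 8| < δ implies |(5u - 7) + 47| < ϵ.
|(5u - 7) + 47| = |5u + 40| = 5|u + 8|.
So 5|u + 8| < ϵ exactly when |u + 8| < ϵ/5.
Take δ = ϵ/5. If 0 < |u + 8| < δ then |(5u - 7) + 47| = 5|u + 8| < 5·(ϵ/5) = ϵ.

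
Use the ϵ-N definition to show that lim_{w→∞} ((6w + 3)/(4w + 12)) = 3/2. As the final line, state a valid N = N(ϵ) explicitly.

N = (15/4)/ϵ

Let ϵ > 0 be given. We seek N > 0 such that w > N implies |(6w + 3)/(4w + 12) − (3/2)| < ϵ.
(6w + 3)/(4w + 12) − (3/2) = (4(6w + 3) − 6(4w + 12)) / (4(4w + 12)) = -60/(4(4w + 12)).
For w > 0 we have 4w + 12 > 4w, so |(6w + 3)/(4w + 12) − (3/2)| = 60/(4(4w + 12)) < 60/(4·4w) = (15/4)/w.
Thus |(6w + 3)/(4w + 12) − (3/2)| < ϵ whenever w > (15/4)/ϵ.
Take N = (15/4)/ϵ. If w > N then |(6w + 3)/(4w + 12) − (3/2)| < (15/4)/w < ϵ.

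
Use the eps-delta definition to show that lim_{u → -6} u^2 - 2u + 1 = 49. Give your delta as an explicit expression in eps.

Let eps > 0 be given. We want delta > 0 such that 0 < |u + 6| < delta implies |(u^2 - 2u + 1) − 49| < eps.
(u^2 - 2u + 1) − 49 = u^2 - 2u - 48 = (u + 6)(u - 8).
So |(u^2 - 2u + 1) − 49| = |u + 6|·|u - 8|.
Require delta ≤ 1. Then |u + 6| < 1 gives |u| < 7, and by the triangle inequality |u - 8| ≤ 7 + 8 = 15.
Hence |(u^2 - 2u + 1) − 49| ≤ 15|u + 6| < eps provided |u + 6| < eps/15.
Choosing delta = min(1, eps/15) ensures both conditions, hence |(u^2 - 2u + 1) − 49| < eps.

delta = min(1, eps/15)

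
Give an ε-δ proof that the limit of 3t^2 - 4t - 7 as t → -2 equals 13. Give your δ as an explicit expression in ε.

δ = min(1, ε/19)

Suppose ε > 0. We want δ > 0 such that 0 < |t + 2| < δ implies |(3t^2 - 4t - 7) − 13| < ε.
(3t^2 - 4t - 7) − 13 = 3t^2 - 4t - 20 = (t + 2)(3t - 10).
So |(3t^2 - 4t - 7) − 13| = |t + 2|·|3t - 10|.
Assume first that |t + 2| < 1, so |t| < 3. Then |3t - 10| ≤ 3·3 + 10 = 19.
Hence |(3t^2 - 4t - 7) − 13| ≤ 19|t + 2| < ε provided |t + 2| < ε/19.
Take δ = min(1, ε/19). Then 0 < |t + 2| < δ gives both |t + 2| < 1 and |t + 2| < ε/19, so |(3t^2 - 4t - 7) − 13| < ε.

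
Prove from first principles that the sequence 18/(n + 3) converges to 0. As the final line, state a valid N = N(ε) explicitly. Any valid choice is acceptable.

Fix ε > 0. For n ≥ 1, |18/(n + 3) − 0| = 18/(n + 3) ≤ 18/n.
We need 18/n < ε, i.e. n > 18/ε.
Take N = 18/ε. If n > N then |18/(n + 3)| ≤ 18/n < ε.

N = 18/ε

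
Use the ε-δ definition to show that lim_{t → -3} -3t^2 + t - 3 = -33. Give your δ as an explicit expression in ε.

δ = min(2, ε/25)

Fix ε > 0. We want δ > 0 such that 0 < |t + 3| < δ implies |(-3t^2 + t - 3) + 33| < ε.
(-3t^2 + t - 3) + 33 = -3t^2 + t + 30 = (t + 3)(-3t + 10).
So |(-3t^2 + t - 3) + 33| = |t + 3|·|-3t + 10|.
Require δ ≤ 2. Then |t + 3| < 2 gives |t| < 5, and by the triangle inequality |-3t + 10| ≤ 3·5 + 10 = 25.
Hence |(-3t^2 + t - 3) + 33| ≤ 25|t + 3| < ε provided |t + 3| < ε/25.
Choosing δ = min(2, ε/25) ensures both conditions, hence |(-3t^2 + t - 3) + 33| < ε.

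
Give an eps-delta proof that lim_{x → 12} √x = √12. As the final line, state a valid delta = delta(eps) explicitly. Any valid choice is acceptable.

Fix eps > 0. We want delta > 0 such that 0 < |x − 12| < delta implies |√x − √12| < eps.
Multiplying by the conjugate, |√x − √12| = |x − 12|/(√x + √12).
Restrict delta ≤ 12 so that |x − 12| < 12 forces x > 0, and then √x + √12 > √12.
Hence |√x − √12| < |x − 12|/√12, which is < eps once |x − 12| < √12·eps.
Take delta = min(12, √12·eps). If 0 < |x − 12| < delta then x > 0 and |√x − √12| < |x − 12|/√12 < eps.

delta = min(12, √12·eps)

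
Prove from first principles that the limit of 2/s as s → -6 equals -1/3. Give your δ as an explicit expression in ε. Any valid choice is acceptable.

Let ε > 0 be given. We seek δ > 0 such that 0 < |s + 6| < δ implies |2/s + 1/3| < ε.
|2/s + 1/3| = 2·|-6 − s|/(6·|s|) = 2|s + 6|/(6|s|).
Restrict δ ≤ 3. Then |s + 6| < 3 gives |s| > 3, so 6|s| > 18.
Then |2/s + 1/3| < 2|s + 6|/18, which is < ε when |s + 6| < 9ε.
Take δ = min(3, 9ε). Then 0 < |s + 6| < δ gives both |s + 6| < 3 and |s + 6| < 9ε, so |2/s + 1/3| < ε.

δ = min(3, 9ε)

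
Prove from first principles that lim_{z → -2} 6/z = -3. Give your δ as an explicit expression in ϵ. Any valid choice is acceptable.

Let ϵ > 0 be given. We seek δ > 0 such that 0 < |z + 2| < δ implies |6/z + 3| < ϵ.
|6/z + 3| = 6·|-2 − z|/(2·|z|) = 6|z + 2|/(2|z|).
Require δ ≤ 1 so that |z| > 2 − 1 = 1, hence 2|z| > 2.
Then |6/z + 3| < 6|z + 2|/2, which is < ϵ when |z + 2| < (1/3)ϵ.
Take δ = min(1, (1/3)ϵ). Then 0 < |z + 2| < δ gives both |z + 2| < 1 and |z + 2| < (1/3)ϵ, so |6/z + 3| < ϵ.

δ = min(1, (1/3)ϵ)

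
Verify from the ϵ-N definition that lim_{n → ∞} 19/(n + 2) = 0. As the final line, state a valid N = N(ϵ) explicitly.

N = 19/ϵ

Suppose ϵ > 0. For n ≥ 1, |19/(n + 2) − 0| = 19/(n + 2) ≤ 19/n.
We need 19/n < ϵ, i.e. n > 19/ϵ.
Take N = 19/ϵ. If n > N then |19/(n + 2)| ≤ 19/n < ϵ.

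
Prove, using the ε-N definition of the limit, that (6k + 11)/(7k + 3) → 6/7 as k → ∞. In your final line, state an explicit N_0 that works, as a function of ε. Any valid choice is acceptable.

N_0 = (59/49)/ε

Let ε > 0 be given. For k ≥ 1, |(6k + 11)/(7k + 3) − (6/7)| = |59|/(7(7k + 3)) = 59/(7(7k + 3)).
Since 7k + 3 ≥ 7k for k ≥ 1, this is ≤ 59/(7·7k) = (59/49)/k.
So |(6k + 11)/(7k + 3) − (6/7)| < ε whenever k > (59/49)/ε.
Take N_0 = (59/49)/ε. If k > N_0 then |(6k + 11)/(7k + 3) − (6/7)| ≤ (59/49)/k < ε.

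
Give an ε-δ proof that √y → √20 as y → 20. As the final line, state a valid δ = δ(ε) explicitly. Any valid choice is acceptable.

Let ε > 0 be given. We want δ > 0 such that 0 < |y − 20| < δ implies |√y − √20| < ε.
Multiplying by the conjugate, |√y − √20| = |y − 20|/(√y + √20).
Restrict δ ≤ 20 so that |y − 20| < 20 forces y > 0, and then √y + √20 > √20.
Hence |√y − √20| < |y − 20|/√20, which is < ε once |y − 20| < √20·ε.
Take δ = min(20, √20·ε). If 0 < |y − 20| < δ then y > 0 and |√y − √20| < |y − 20|/√20 < ε.

δ = min(20, √20·ε)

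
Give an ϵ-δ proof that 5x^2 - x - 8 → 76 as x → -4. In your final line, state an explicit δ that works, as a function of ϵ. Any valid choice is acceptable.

δ = min(1, ϵ/46)

Let ϵ > 0 be given. We want δ > 0 such that 0 < |x + 4| < δ implies |(5x^2 - x - 8) − 76| < ϵ.
(5x^2 - x - 8) − 76 = 5x^2 - x - 84 = (x + 4)(5x - 21).
So |(5x^2 - x - 8) − 76| = |x + 4|·|5x - 21|.
Assume first that |x + 4| < 1, so |x| < 5. Then |5x - 21| ≤ 5·5 + 21 = 46.
Hence |(5x^2 - x - 8) − 76| ≤ 46|x + 4| < ϵ provided |x + 4| < ϵ/46.
Take δ = min(1, ϵ/46). Then 0 < |x + 4| < δ gives both |x + 4| < 1 and |x + 4| < ϵ/46, so |(5x^2 - x - 8) − 76| < ϵ.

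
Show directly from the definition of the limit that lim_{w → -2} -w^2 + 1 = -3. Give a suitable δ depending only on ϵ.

Suppose ϵ > 0. We want δ > 0 such that 0 < |w + 2| < δ implies |(-w^2 + 1) + 3| < ϵ.
(-w^2 + 1) + 3 = -w^2 + 4 = (w + 2)(-w + 2).
So |(-w^2 + 1) + 3| = |w + 2|·|-w + 2|.
Assume first that |w + 2| < 1, so |w| < 3. Then |-w + 2| ≤ 3 + 2 = 5.
Hence |(-w^2 + 1) + 3| ≤ 5|w + 2| < ϵ provided |w + 2| < ϵ/5.
Choosing δ = min(1, ϵ/5) ensures both conditions, hence |(-w^2 + 1) + 3| < ϵ.

δ = min(1, ϵ/5)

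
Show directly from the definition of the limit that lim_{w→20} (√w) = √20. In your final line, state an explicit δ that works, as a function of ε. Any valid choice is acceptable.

δ = min(20, √20·ε)

Let ε > 0. We want δ > 0 such that 0 < |w − 20| < δ implies |√w − √20| < ε.
Multiplying by the conjugate, |√w − √20| = |w − 20|/(√w + √20).
Restrict δ ≤ 20 so that |w − 20| < 20 forces w > 0, and then √w + √20 > √20.
Hence |√w − √20| < |w − 20|/√20, which is < ε once |w − 20| < √20·ε.
Take δ = min(20, √20·ε). If 0 < |w − 20| < δ then w > 0 and |√w − √20| < |w − 20|/√20 < ε.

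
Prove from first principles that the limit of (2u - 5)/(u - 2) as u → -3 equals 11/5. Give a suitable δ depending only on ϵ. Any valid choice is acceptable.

δ = min(5/2, (25/2)ϵ)

Let ϵ > 0. We want δ > 0 with 0 < |u + 3| < δ ⇒ |(2u - 5)/(u - 2) − (11/5)| < ϵ.
Combining over a common denominator, (2u - 5)/(u - 2) − (11/5) = [(2u - 5)·(-5) − (-11)·(u - 2)] / [(-5)·(u - 2)] = 1(u + 3) / ((-5)(u - 2)).
So |(2u - 5)/(u - 2) − (11/5)| = |u + 3| / (5·|u − 2|).
Restrict δ ≤ 5/2. Then |u + 3| < 5/2 gives |u − 2| = |(u + 3) + (-5)| ≥ 5 − 5/2 = 5/2.
Hence |(2u - 5)/(u - 2) − (11/5)| < |u + 3|/(5·(5/2)) = (2/25)|u + 3|, which is < ϵ once |u + 3| < (25/2)ϵ.
Take δ = min(5/2, (25/2)ϵ). Then 0 < |u + 3| < δ forces both bounds, so |(2u - 5)/(u - 2) − (11/5)| < ϵ.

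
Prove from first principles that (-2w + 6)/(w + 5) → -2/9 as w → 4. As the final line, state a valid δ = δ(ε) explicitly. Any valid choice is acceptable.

Fix ε > 0. We want δ > 0 with 0 < |w − 4| < δ ⇒ |(-2w + 6)/(w + 5) + 2/9| < ε.
Combining over a common denominator, (-2w + 6)/(w + 5) + 2/9 = [(-2w + 6)·9 − (-2)·(w + 5)] / [9·(w + 5)] = -16(w − 4) / (9(w + 5)).
So |(-2w + 6)/(w + 5) + 2/9| = 16|w − 4| / (9·|w + 5|).
Require δ ≤ 9/2, so |w + 5| ≥ |9| − |w − 4| > 9 − 9/2 = 9/2.
Hence |(-2w + 6)/(w + 5) + 2/9| < 16|w − 4|/(9·(9/2)) = (32/81)|w − 4|, which is < ε once |w − 4| < (81/32)ε.
Take δ = min(9/2, (81/32)ε). Then 0 < |w − 4| < δ forces both bounds, so |(-2w + 6)/(w + 5) + 2/9| < ε.

δ = min(9/2, (81/32)ε)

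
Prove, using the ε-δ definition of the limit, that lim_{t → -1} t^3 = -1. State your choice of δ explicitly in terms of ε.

δ = min(2, ε/13)

Let ε > 0. We seek δ > 0 with 0 < |t + 1| < δ ⇒ |t^3 + 1| < ε.
Factor: t^3 + 1 = (t + 1)(t^2 - t + 1), so |t^3 + 1| = |t + 1|·|t^2 - t + 1|.
Impose δ ≤ 2 so that |t| < 3; then |t^2 - t + 1| ≤ 13.
Hence |t^3 + 1| ≤ 13|t + 1|, which is < ε once |t + 1| < ε/13.
Take δ = min(2, ε/13). If 0 < |t + 1| < δ then both bounds hold and |t^3 + 1| ≤ 13|t + 1| < 13·(ε/13) = ε.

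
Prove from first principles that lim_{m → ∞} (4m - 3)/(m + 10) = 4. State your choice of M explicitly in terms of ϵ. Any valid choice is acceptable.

Suppose ϵ > 0. For m ≥ 1, |(4m - 3)/(m + 10) − 4| = |-43|/((m + 10)) = 43/((m + 10)).
Since m + 10 ≥ m for m ≥ 1, this is ≤ 43/(m) = 43/m.
So |(4m - 3)/(m + 10) − 4| < ϵ whenever m > 43/ϵ.
Take M = 43/ϵ. If m > M then |(4m - 3)/(m + 10) − 4| ≤ 43/m < ϵ.

M = 43/ϵ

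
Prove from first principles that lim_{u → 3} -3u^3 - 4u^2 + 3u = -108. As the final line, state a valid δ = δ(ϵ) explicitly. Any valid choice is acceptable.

δ = min(2, ϵ/176)

Let ϵ > 0 be given. We want δ > 0 such that 0 < |u − 3| < δ implies |(-3u^3 - 4u^2 + 3u) + 108| < ϵ.
(-3u^3 - 4u^2 + 3u) + 108 = -3u^3 - 4u^2 + 3u + 108 = (u − 3)(-3u^2 - 13u - 36).
So |(-3u^3 - 4u^2 + 3u) + 108| = |u − 3|·|-3u^2 - 13u - 36|.
Assume first that |u − 3| < 2, so |u| < 5. Then |-3u^2 - 13u - 36| ≤ 3·5^2 + 13·5 + 36 = 176.
Hence |(-3u^3 - 4u^2 + 3u) + 108| ≤ 176|u − 3| < ϵ provided |u − 3| < ϵ/176.
Choosing δ = min(2, ϵ/176) ensures both conditions, hence |(-3u^3 - 4u^2 + 3u) + 108| < ϵ.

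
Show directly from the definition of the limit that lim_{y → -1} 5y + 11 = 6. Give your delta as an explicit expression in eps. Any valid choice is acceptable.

Fix eps > 0. We need delta > 0 so that 0 < |y + 1| < delta implies |(5y + 11) − 6| < eps.
Since (5y + 11) − 6 = 5(y + 1), we have |(5y + 11) − 6| = 5|y + 1|.
Thus it suffices that |y + 1| < eps/5.
Choosing delta = eps/5 gives |(5y + 11) − 6| = 5|y + 1| < eps whenever |y + 1| < delta.

delta = eps/5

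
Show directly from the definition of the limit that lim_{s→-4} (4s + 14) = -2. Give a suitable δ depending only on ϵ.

δ = ϵ/4

Fix ϵ > 0. We need δ > 0 so that 0 < |s + 4| < δ implies |(4s + 14) + 2| < ϵ.
Since (4s + 14) + 2 = 4(s + 4), we have |(4s + 14) + 2| = 4|s + 4|.
So 4|s + 4| < ϵ exactly when |s + 4| < ϵ/4.
Choosing δ = ϵ/4 gives |(4s + 14) + 2| = 4|s + 4| < ϵ whenever |s + 4| < δ.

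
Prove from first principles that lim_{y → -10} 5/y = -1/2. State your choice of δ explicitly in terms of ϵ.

Let ϵ > 0. We seek δ > 0 such that 0 < |y + 10| < δ implies |5/y + 1/2| < ϵ.
|5/y + 1/2| = 5·|-10 − y|/(10·|y|) = 5|y + 10|/(10|y|).
Restrict δ ≤ 5. Then |y + 10| < 5 gives |y| > 5, so 10|y| > 50.
Then |5/y + 1/2| < 5|y + 10|/50, which is < ϵ when |y + 10| < 10ϵ.
Take δ = min(5, 10ϵ). Then 0 < |y + 10| < δ gives both |y + 10| < 5 and |y + 10| < 10ϵ, so |5/y + 1/2| < ϵ.

δ = min(5, 10ϵ)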